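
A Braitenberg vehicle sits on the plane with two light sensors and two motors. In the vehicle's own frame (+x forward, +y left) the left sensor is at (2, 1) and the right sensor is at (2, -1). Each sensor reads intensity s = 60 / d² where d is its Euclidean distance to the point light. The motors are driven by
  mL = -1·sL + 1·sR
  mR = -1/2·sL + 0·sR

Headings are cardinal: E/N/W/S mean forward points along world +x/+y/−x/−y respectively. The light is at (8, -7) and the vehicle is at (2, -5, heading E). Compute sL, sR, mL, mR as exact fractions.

12/5 60/17 96/85 -6/5

left sensor world pos  = (4, -4); dL² = 25
right sensor world pos = (4, -6); dR² = 17
sL = 60/25 = 12/5
sR = 60/17 = 60/17
mL = -1·sL + 1·sR = 96/85
mR = -1/2·sL + 0·sR = -6/5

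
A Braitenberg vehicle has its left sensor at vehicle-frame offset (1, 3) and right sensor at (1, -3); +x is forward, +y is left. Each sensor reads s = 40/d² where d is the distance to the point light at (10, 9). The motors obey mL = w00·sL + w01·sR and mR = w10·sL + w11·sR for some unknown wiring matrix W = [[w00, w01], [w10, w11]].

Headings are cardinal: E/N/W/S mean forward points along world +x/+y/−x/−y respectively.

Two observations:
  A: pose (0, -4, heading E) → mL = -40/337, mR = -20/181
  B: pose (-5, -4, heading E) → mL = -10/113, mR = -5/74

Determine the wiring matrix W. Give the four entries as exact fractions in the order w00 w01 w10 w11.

0 -1 -1/2 0

obs A: pose=(0,-4,E) → sL=40/181, sR=40/337, mL=-40/337, mR=-20/181
obs B: pose=(-5,-4,E) → sL=5/37, sR=10/113, mL=-10/113, mR=-5/74
sensor matrix S = [[40/181, 40/337], [5/37, 10/113]]; det S = 897000/255028457
solve [mL_A; mL_B] = S·[w00; w01] and [mR_A; mR_B] = S·[w10; w11]:
  w00 = 0, w01 = -1, w10 = -1/2, w11 = 0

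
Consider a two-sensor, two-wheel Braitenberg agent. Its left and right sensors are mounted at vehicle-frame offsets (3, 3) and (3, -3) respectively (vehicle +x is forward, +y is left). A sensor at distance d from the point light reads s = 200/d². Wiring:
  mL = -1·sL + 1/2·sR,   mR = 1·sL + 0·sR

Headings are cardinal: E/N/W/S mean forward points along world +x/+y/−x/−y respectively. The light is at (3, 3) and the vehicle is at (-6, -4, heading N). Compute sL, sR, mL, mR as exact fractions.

5/4 50/13 35/52 5/4

left sensor world pos  = (-9, -1); dL² = 160
right sensor world pos = (-3, -1); dR² = 52
sL = 200/160 = 5/4
sR = 200/52 = 50/13
mL = -1·sL + 1/2·sR = 35/52
mR = 1·sL + 0·sR = 5/4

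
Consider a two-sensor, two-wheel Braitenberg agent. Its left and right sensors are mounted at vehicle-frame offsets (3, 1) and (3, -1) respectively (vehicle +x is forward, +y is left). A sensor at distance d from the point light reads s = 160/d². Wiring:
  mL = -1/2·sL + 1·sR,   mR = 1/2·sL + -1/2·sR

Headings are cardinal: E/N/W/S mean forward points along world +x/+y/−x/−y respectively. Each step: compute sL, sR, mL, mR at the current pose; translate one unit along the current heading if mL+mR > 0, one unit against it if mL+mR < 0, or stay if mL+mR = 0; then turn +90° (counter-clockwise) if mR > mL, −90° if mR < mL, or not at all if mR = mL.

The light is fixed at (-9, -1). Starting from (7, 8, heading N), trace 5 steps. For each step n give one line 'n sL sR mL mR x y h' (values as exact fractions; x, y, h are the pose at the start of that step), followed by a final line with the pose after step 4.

0 160/369 160/433 24400/159777 5120/159777 7 8 N
1 80/241 80/221 10440/53261 -800/53261 7 9 E
2 160/373 32/61 7056/22753 -1088/22753 8 9 S
3 8/13 20/37 112/481 18/481 8 8 W
4 160/369 160/433 24400/159777 5120/159777 7 8 N
final 7 9 E

n=0: pose=(7,8,N); sL=160/369, sR=160/433; mL=24400/159777, mR=5120/159777; mL+mR=80/433 → advance +1; mR−mL=-19280/159777 → turn -1·90°
n=1: pose=(7,9,E); sL=80/241, sR=80/221; mL=10440/53261, mR=-800/53261; mL+mR=40/221 → advance +1; mR−mL=-11240/53261 → turn -1·90°
n=2: pose=(8,9,S); sL=160/373, sR=32/61; mL=7056/22753, mR=-1088/22753; mL+mR=16/61 → advance +1; mR−mL=-8144/22753 → turn -1·90°
n=3: pose=(8,8,W); sL=8/13, sR=20/37; mL=112/481, mR=18/481; mL+mR=10/37 → advance +1; mR−mL=-94/481 → turn -1·90°
n=4: pose=(7,8,N); sL=160/369, sR=160/433; mL=24400/159777, mR=5120/159777; mL+mR=80/433 → advance +1; mR−mL=-19280/159777 → turn -1·90°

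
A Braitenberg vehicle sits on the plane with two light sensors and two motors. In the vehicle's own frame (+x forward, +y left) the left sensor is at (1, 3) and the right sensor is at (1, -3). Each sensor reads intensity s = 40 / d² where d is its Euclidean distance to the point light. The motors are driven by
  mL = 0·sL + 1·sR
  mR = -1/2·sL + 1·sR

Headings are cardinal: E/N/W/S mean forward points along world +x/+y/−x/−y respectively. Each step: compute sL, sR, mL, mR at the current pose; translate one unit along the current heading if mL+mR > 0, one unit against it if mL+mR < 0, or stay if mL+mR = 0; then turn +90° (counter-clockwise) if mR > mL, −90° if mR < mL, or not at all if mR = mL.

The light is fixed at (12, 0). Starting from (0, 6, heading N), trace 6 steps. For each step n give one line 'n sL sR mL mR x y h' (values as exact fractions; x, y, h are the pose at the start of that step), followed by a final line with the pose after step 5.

0 20/137 4/13 4/13 418/1781 0 6 N
1 40/221 40/137 40/137 6100/30277 0 7 E
2 2/5 5/29 5/29 -4/145 1 7 S
3 40/153 8/45 8/45 4/85 1 6 W
4 20/137 4/13 4/13 418/1781 0 6 N
5 40/221 40/137 40/137 6100/30277 0 7 E
final 1 7 S

n=0: pose=(0,6,N); sL=20/137, sR=4/13; mL=4/13, mR=418/1781; mL+mR=966/1781 → advance +1; mR−mL=-10/137 → turn -1·90°
n=1: pose=(0,7,E); sL=40/221, sR=40/137; mL=40/137, mR=6100/30277; mL+mR=14940/30277 → advance +1; mR−mL=-20/221 → turn -1·90°
n=2: pose=(1,7,S); sL=2/5, sR=5/29; mL=5/29, mR=-4/145; mL+mR=21/145 → advance +1; mR−mL=-1/5 → turn -1·90°
n=3: pose=(1,6,W); sL=40/153, sR=8/45; mL=8/45, mR=4/85; mL+mR=172/765 → advance +1; mR−mL=-20/153 → turn -1·90°
n=4: pose=(0,6,N); sL=20/137, sR=4/13; mL=4/13, mR=418/1781; mL+mR=966/1781 → advance +1; mR−mL=-10/137 → turn -1·90°
n=5: pose=(0,7,E); sL=40/221, sR=40/137; mL=40/137, mR=6100/30277; mL+mR=14940/30277 → advance +1; mR−mL=-20/221 → turn -1·90°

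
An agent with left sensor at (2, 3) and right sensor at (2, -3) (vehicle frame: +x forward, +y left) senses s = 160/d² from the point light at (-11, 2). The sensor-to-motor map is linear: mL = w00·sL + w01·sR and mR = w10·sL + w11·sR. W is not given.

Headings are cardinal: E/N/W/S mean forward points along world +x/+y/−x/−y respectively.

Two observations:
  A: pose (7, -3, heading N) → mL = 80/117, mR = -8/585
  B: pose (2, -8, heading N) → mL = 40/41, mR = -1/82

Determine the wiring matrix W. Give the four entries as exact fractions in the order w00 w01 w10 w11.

obs A: pose=(7,-3,N) → sL=80/117, sR=16/45, mL=80/117, mR=-8/585
obs B: pose=(2,-8,N) → sL=40/41, sR=1/2, mL=40/41, mR=-1/82
sensor matrix S = [[80/117, 16/45], [40/41, 1/2]]; det S = -8/1599
solve [mL_A; mL_B] = S·[w00; w01] and [mR_A; mR_B] = S·[w10; w11]:
  w00 = 1, w01 = 0, w10 = 1/2, w11 = -1

1 0 1/2 -1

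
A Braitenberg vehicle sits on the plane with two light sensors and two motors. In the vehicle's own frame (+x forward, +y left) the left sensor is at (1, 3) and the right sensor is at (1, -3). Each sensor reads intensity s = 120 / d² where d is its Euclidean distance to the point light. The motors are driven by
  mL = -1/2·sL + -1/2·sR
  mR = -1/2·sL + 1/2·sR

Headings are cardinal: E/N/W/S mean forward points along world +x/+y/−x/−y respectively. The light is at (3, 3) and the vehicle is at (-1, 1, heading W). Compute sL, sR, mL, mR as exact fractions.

left sensor world pos  = (-2, -2); dL² = 50
right sensor world pos = (-2, 4); dR² = 26
sL = 120/50 = 12/5
sR = 120/26 = 60/13
mL = -1/2·sL + -1/2·sR = -228/65
mR = -1/2·sL + 1/2·sR = 72/65

12/5 60/13 -228/65 72/65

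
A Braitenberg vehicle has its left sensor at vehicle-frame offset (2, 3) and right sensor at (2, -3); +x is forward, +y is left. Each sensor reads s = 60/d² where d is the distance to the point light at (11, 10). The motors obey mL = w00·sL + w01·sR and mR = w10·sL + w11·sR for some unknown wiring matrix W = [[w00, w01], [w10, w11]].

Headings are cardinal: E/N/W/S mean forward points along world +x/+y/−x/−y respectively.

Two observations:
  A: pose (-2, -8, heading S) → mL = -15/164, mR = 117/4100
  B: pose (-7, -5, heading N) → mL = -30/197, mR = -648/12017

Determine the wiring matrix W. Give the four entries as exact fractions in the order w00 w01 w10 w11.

0 -1 1 -1

obs A: pose=(-2,-8,S) → sL=3/25, sR=15/164, mL=-15/164, mR=117/4100
obs B: pose=(-7,-5,N) → sL=6/61, sR=30/197, mL=-30/197, mR=-648/12017
sensor matrix S = [[3/25, 15/164], [6/61, 30/197]]; det S = 45711/4926970
solve [mL_A; mL_B] = S·[w00; w01] and [mR_A; mR_B] = S·[w10; w11]:
  w00 = 0, w01 = -1, w10 = 1, w11 = -1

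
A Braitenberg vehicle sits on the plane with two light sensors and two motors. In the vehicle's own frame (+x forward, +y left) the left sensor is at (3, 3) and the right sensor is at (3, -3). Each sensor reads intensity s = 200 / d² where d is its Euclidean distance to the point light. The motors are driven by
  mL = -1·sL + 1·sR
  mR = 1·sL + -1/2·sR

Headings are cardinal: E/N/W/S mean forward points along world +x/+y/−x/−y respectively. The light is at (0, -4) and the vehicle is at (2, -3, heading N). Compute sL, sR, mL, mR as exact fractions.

200/17 200/41 -4800/697 6500/697

left sensor world pos  = (-1, 0); dL² = 17
right sensor world pos = (5, 0); dR² = 41
sL = 200/17 = 200/17
sR = 200/41 = 200/41
mL = -1·sL + 1·sR = -4800/697
mR = 1·sL + -1/2·sR = 6500/697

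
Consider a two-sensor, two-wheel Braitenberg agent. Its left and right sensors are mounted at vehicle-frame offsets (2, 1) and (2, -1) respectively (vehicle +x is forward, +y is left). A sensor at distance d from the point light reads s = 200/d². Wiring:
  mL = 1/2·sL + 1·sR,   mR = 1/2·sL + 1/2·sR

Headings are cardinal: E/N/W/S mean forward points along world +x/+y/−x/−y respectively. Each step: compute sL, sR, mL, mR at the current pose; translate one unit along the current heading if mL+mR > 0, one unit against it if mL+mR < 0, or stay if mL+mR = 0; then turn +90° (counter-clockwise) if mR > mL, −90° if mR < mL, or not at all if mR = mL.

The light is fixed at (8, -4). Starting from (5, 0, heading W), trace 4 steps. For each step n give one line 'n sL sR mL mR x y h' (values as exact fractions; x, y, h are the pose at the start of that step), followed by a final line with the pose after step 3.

n=0: pose=(5,0,W); sL=100/17, sR=4; mL=118/17, mR=84/17; mL+mR=202/17 → advance +1; mR−mL=-2 → turn -1·90°
n=1: pose=(4,0,N); sL=200/61, sR=40/9; mL=3340/549, mR=2120/549; mL+mR=1820/183 → advance +1; mR−mL=-20/9 → turn -1·90°
n=2: pose=(4,1,E); sL=5, sR=10; mL=25/2, mR=15/2; mL+mR=20 → advance +1; mR−mL=-5 → turn -1·90°
n=3: pose=(5,1,S); sL=200/13, sR=8; mL=204/13, mR=152/13; mL+mR=356/13 → advance +1; mR−mL=-4 → turn -1·90°

0 100/17 4 118/17 84/17 5 0 W
1 200/61 40/9 3340/549 2120/549 4 0 N
2 5 10 25/2 15/2 4 1 E
3 200/13 8 204/13 152/13 5 1 S
final 5 0 W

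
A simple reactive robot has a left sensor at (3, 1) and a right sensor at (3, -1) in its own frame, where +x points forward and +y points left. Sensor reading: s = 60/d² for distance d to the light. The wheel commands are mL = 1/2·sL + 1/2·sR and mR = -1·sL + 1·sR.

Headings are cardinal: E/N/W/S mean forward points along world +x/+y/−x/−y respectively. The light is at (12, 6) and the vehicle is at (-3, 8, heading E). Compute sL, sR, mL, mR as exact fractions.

20/51 12/29 596/1479 32/1479

left sensor world pos  = (0, 9); dL² = 153
right sensor world pos = (0, 7); dR² = 145
sL = 60/153 = 20/51
sR = 60/145 = 12/29
mL = 1/2·sL + 1/2·sR = 596/1479
mR = -1·sL + 1·sR = 32/1479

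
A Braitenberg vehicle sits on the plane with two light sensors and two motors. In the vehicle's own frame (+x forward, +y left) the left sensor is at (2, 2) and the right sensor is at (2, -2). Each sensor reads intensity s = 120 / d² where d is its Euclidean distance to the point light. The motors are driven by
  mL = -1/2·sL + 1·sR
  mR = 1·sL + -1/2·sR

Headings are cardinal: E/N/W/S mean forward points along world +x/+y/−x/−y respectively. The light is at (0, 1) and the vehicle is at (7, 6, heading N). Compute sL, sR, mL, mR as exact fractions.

left sensor world pos  = (5, 8); dL² = 74
right sensor world pos = (9, 8); dR² = 130
sL = 120/74 = 60/37
sR = 120/130 = 12/13
mL = -1/2·sL + 1·sR = 54/481
mR = 1·sL + -1/2·sR = 558/481

60/37 12/13 54/481 558/481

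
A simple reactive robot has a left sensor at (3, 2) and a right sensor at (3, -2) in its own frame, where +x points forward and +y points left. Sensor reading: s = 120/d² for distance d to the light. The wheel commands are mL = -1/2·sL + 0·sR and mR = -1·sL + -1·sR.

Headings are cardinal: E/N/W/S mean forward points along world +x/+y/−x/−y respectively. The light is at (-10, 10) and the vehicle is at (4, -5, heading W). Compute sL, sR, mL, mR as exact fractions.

left sensor world pos  = (1, -7); dL² = 410
right sensor world pos = (1, -3); dR² = 290
sL = 120/410 = 12/41
sR = 120/290 = 12/29
mL = -1/2·sL + 0·sR = -6/41
mR = -1·sL + -1·sR = -840/1189

12/41 12/29 -6/41 -840/1189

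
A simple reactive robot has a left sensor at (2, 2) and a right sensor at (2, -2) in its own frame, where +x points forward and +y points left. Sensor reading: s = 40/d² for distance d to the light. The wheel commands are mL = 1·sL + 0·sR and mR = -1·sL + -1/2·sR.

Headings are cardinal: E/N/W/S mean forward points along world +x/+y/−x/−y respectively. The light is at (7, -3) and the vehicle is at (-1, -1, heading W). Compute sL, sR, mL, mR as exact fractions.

2/5 10/29 2/5 -83/145

left sensor world pos  = (-3, -3); dL² = 100
right sensor world pos = (-3, 1); dR² = 116
sL = 40/100 = 2/5
sR = 40/116 = 10/29
mL = 1·sL + 0·sR = 2/5
mR = -1·sL + -1/2·sR = -83/145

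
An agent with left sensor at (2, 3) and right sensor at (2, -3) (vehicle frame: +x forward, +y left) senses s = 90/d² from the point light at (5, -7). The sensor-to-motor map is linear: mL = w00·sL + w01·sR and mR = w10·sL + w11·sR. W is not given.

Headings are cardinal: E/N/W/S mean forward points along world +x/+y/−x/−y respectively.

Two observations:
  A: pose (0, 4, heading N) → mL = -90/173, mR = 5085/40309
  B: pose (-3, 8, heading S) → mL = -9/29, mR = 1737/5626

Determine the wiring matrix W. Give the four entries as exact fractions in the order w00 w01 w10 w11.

obs A: pose=(0,4,N) → sL=90/233, sR=90/173, mL=-90/173, mR=5085/40309
obs B: pose=(-3,8,S) → sL=45/97, sR=9/29, mL=-9/29, mR=1737/5626
sensor matrix S = [[90/233, 90/173], [45/97, 9/29]]; det S = -13773240/113389217
solve [mL_A; mL_B] = S·[w00; w01] and [mR_A; mR_B] = S·[w10; w11]:
  w00 = 0, w01 = -1, w10 = 1, w11 = -1/2

0 -1 1 -1/2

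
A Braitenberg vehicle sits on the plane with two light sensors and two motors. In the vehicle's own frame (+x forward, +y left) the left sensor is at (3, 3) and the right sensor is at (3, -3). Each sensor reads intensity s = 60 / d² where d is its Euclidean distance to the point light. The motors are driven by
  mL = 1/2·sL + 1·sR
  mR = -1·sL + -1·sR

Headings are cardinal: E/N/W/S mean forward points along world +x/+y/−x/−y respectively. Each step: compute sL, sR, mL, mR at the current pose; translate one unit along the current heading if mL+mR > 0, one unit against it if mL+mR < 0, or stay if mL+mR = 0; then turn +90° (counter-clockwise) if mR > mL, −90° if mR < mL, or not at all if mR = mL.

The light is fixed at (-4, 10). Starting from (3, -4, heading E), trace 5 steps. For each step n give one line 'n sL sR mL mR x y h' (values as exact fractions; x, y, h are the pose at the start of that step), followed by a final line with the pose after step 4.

n=0: pose=(3,-4,E); sL=60/221, sR=60/389; mL=24930/85969, mR=-36600/85969; mL+mR=-30/221 → advance -1; mR−mL=-61530/85969 → turn -1·90°
n=1: pose=(2,-4,S); sL=6/37, sR=30/149; mL=1557/5513, mR=-2004/5513; mL+mR=-3/37 → advance -1; mR−mL=-3561/5513 → turn -1·90°
n=2: pose=(2,-3,W); sL=12/53, sR=60/109; mL=3834/5777, mR=-4488/5777; mL+mR=-6/53 → advance -1; mR−mL=-8322/5777 → turn -1·90°
n=3: pose=(3,-3,N); sL=15/29, sR=3/10; mL=81/145, mR=-237/290; mL+mR=-15/58 → advance -1; mR−mL=-399/290 → turn -1·90°
n=4: pose=(3,-4,E); sL=60/221, sR=60/389; mL=24930/85969, mR=-36600/85969; mL+mR=-30/221 → advance -1; mR−mL=-61530/85969 → turn -1·90°

0 60/221 60/389 24930/85969 -36600/85969 3 -4 E
1 6/37 30/149 1557/5513 -2004/5513 2 -4 S
2 12/53 60/109 3834/5777 -4488/5777 2 -3 W
3 15/29 3/10 81/145 -237/290 3 -3 N
4 60/221 60/389 24930/85969 -36600/85969 3 -4 E
final 2 -4 S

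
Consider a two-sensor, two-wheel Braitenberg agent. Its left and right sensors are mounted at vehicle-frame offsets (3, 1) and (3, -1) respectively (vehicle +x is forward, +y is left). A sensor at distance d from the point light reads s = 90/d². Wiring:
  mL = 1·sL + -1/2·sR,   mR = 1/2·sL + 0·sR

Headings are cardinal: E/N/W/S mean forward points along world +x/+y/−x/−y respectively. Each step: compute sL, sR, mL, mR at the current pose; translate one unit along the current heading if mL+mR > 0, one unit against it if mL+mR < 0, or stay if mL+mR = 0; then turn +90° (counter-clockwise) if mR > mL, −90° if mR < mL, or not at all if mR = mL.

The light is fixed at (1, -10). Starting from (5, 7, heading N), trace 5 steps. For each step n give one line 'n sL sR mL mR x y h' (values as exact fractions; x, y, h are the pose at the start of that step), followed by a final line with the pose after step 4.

n=0: pose=(5,7,N); sL=90/409, sR=18/85; mL=3969/34765, mR=45/409; mL+mR=7794/34765 → advance +1; mR−mL=-144/34765 → turn -1·90°
n=1: pose=(5,8,E); sL=9/41, sR=45/169; mL=1197/13858, mR=9/82; mL+mR=1359/6929 → advance +1; mR−mL=162/6929 → turn +1·90°
n=2: pose=(6,8,N); sL=90/457, sR=10/53; mL=2485/24221, mR=45/457; mL+mR=4870/24221 → advance +1; mR−mL=-100/24221 → turn -1·90°
n=3: pose=(6,9,E); sL=45/232, sR=45/194; mL=1755/22504, mR=45/464; mL+mR=7875/45008 → advance +1; mR−mL=855/45008 → turn +1·90°
n=4: pose=(7,9,N); sL=90/509, sR=90/533; mL=25065/271297, mR=45/509; mL+mR=49050/271297 → advance +1; mR−mL=-1080/271297 → turn -1·90°

0 90/409 18/85 3969/34765 45/409 5 7 N
1 9/41 45/169 1197/13858 9/82 5 8 E
2 90/457 10/53 2485/24221 45/457 6 8 N
3 45/232 45/194 1755/22504 45/464 6 9 E
4 90/509 90/533 25065/271297 45/509 7 9 N
final 7 10 E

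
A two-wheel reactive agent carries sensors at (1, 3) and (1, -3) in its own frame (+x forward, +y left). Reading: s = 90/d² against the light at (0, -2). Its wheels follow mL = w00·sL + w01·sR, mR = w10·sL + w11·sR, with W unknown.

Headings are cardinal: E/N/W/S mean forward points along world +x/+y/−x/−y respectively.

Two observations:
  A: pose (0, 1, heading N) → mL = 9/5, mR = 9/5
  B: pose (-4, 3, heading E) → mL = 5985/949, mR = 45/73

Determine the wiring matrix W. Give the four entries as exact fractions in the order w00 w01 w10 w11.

-1/2 1 1/2 0

obs A: pose=(0,1,N) → sL=18/5, sR=18/5, mL=9/5, mR=9/5
obs B: pose=(-4,3,E) → sL=90/73, sR=90/13, mL=5985/949, mR=45/73
sensor matrix S = [[18/5, 18/5], [90/73, 90/13]]; det S = 19440/949
solve [mL_A; mL_B] = S·[w00; w01] and [mR_A; mR_B] = S·[w10; w11]:
  w00 = -1/2, w01 = 1, w10 = 1/2, w11 = 0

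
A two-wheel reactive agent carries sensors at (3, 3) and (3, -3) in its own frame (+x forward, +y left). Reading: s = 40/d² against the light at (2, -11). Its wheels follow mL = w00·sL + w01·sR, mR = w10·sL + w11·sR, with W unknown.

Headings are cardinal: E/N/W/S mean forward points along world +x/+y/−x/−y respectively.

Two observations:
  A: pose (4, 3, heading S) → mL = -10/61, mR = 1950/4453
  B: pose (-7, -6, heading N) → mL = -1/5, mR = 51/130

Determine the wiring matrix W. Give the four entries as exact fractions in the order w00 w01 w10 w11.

obs A: pose=(4,3,S) → sL=20/73, sR=20/61, mL=-10/61, mR=1950/4453
obs B: pose=(-7,-6,N) → sL=5/26, sR=2/5, mL=-1/5, mR=51/130
sensor matrix S = [[20/73, 20/61], [5/26, 2/5]]; det S = 2694/57889
solve [mL_A; mL_B] = S·[w00; w01] and [mR_A; mR_B] = S·[w10; w11]:
  w00 = 0, w01 = -1/2, w10 = 1, w11 = 1/2

0 -1/2 1 1/2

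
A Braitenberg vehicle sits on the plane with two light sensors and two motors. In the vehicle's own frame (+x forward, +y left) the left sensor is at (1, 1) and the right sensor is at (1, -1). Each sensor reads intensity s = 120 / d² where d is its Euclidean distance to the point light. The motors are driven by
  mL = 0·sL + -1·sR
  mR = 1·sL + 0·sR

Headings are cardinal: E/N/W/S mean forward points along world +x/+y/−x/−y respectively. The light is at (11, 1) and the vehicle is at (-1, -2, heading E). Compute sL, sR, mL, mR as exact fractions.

left sensor world pos  = (0, -1); dL² = 125
right sensor world pos = (0, -3); dR² = 137
sL = 120/125 = 24/25
sR = 120/137 = 120/137
mL = 0·sL + -1·sR = -120/137
mR = 1·sL + 0·sR = 24/25

24/25 120/137 -120/137 24/25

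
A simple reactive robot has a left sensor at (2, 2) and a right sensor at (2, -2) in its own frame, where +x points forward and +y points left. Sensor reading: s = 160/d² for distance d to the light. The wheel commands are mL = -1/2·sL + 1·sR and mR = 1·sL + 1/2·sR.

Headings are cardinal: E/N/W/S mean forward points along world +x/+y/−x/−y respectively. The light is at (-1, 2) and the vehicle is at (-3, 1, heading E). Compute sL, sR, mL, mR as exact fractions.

160 160/9 -560/9 1520/9

left sensor world pos  = (-1, 3); dL² = 1
right sensor world pos = (-1, -1); dR² = 9
sL = 160/1 = 160
sR = 160/9 = 160/9
mL = -1/2·sL + 1·sR = -560/9
mR = 1·sL + 1/2·sR = 1520/9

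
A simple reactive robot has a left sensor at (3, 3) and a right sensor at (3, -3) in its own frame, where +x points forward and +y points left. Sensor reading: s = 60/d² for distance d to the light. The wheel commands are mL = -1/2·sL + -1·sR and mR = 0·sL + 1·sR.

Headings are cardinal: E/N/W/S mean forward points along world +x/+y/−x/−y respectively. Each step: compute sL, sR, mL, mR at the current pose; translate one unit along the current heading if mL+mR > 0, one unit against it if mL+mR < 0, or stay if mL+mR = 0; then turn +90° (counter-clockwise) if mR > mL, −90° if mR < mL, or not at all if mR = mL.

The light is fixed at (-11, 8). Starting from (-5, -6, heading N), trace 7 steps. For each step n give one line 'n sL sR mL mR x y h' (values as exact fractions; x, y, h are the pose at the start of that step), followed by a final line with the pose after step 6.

0 6/13 30/101 -693/1313 30/101 -5 -6 N
1 20/111 20/51 -910/1887 20/51 -5 -7 W
2 15/106 3/17 -891/3604 3/17 -4 -7 S
3 60/221 60/389 -24930/85969 60/389 -4 -6 E
4 6/13 30/101 -693/1313 30/101 -5 -6 N
5 20/111 20/51 -910/1887 20/51 -5 -7 W
6 15/106 3/17 -891/3604 3/17 -4 -7 S
final -4 -6 E

n=0: pose=(-5,-6,N); sL=6/13, sR=30/101; mL=-693/1313, mR=30/101; mL+mR=-3/13 → advance -1; mR−mL=1083/1313 → turn +1·90°
n=1: pose=(-5,-7,W); sL=20/111, sR=20/51; mL=-910/1887, mR=20/51; mL+mR=-10/111 → advance -1; mR−mL=550/629 → turn +1·90°
n=2: pose=(-4,-7,S); sL=15/106, sR=3/17; mL=-891/3604, mR=3/17; mL+mR=-15/212 → advance -1; mR−mL=1527/3604 → turn +1·90°
n=3: pose=(-4,-6,E); sL=60/221, sR=60/389; mL=-24930/85969, mR=60/389; mL+mR=-30/221 → advance -1; mR−mL=38190/85969 → turn +1·90°
n=4: pose=(-5,-6,N); sL=6/13, sR=30/101; mL=-693/1313, mR=30/101; mL+mR=-3/13 → advance -1; mR−mL=1083/1313 → turn +1·90°
n=5: pose=(-5,-7,W); sL=20/111, sR=20/51; mL=-910/1887, mR=20/51; mL+mR=-10/111 → advance -1; mR−mL=550/629 → turn +1·90°
n=6: pose=(-4,-7,S); sL=15/106, sR=3/17; mL=-891/3604, mR=3/17; mL+mR=-15/212 → advance -1; mR−mL=1527/3604 → turn +1·90°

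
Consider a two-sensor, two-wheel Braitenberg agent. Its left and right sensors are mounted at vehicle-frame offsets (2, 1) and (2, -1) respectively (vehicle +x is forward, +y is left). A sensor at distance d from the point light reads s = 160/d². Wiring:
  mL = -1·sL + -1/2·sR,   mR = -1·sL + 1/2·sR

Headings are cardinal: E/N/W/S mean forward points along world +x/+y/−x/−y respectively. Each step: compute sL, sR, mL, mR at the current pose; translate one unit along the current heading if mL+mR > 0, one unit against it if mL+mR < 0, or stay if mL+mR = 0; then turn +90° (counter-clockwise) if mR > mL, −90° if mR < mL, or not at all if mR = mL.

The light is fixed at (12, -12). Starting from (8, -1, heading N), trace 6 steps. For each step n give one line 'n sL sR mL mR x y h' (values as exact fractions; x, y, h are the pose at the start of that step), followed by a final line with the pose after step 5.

0 80/97 80/89 -11000/8633 -3240/8633 8 -1 N
1 160/117 160/157 -34480/18369 -15760/18369 8 -2 W
2 40/17 2 -57/17 -23/17 9 -2 S
3 32/29 160/101 -5552/2929 -912/2929 9 -1 E
4 80/97 80/89 -11000/8633 -3240/8633 8 -1 N
5 160/117 160/157 -34480/18369 -15760/18369 8 -2 W
final 9 -2 S

n=0: pose=(8,-1,N); sL=80/97, sR=80/89; mL=-11000/8633, mR=-3240/8633; mL+mR=-160/97 → advance -1; mR−mL=80/89 → turn +1·90°
n=1: pose=(8,-2,W); sL=160/117, sR=160/157; mL=-34480/18369, mR=-15760/18369; mL+mR=-320/117 → advance -1; mR−mL=160/157 → turn +1·90°
n=2: pose=(9,-2,S); sL=40/17, sR=2; mL=-57/17, mR=-23/17; mL+mR=-80/17 → advance -1; mR−mL=2 → turn +1·90°
n=3: pose=(9,-1,E); sL=32/29, sR=160/101; mL=-5552/2929, mR=-912/2929; mL+mR=-64/29 → advance -1; mR−mL=160/101 → turn +1·90°
n=4: pose=(8,-1,N); sL=80/97, sR=80/89; mL=-11000/8633, mR=-3240/8633; mL+mR=-160/97 → advance -1; mR−mL=80/89 → turn +1·90°
n=5: pose=(8,-2,W); sL=160/117, sR=160/157; mL=-34480/18369, mR=-15760/18369; mL+mR=-320/117 → advance -1; mR−mL=160/157 → turn +1·90°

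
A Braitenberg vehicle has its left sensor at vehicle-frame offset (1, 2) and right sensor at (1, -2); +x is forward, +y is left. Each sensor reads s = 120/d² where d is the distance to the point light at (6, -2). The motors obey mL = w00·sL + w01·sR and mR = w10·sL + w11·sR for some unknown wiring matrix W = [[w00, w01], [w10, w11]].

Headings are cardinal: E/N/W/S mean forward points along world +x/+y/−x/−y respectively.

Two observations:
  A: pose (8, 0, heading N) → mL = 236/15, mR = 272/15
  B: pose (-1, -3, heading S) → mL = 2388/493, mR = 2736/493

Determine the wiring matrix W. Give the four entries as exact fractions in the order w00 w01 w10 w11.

obs A: pose=(8,0,N) → sL=40/3, sR=24/5, mL=236/15, mR=272/15
obs B: pose=(-1,-3,S) → sL=120/29, sR=24/17, mL=2388/493, mR=2736/493
sensor matrix S = [[40/3, 24/5], [120/29, 24/17]]; det S = -512/493
solve [mL_A; mL_B] = S·[w00; w01] and [mR_A; mR_B] = S·[w10; w11]:
  w00 = 1, w01 = 1/2, w10 = 1, w11 = 1

1 1/2 1 1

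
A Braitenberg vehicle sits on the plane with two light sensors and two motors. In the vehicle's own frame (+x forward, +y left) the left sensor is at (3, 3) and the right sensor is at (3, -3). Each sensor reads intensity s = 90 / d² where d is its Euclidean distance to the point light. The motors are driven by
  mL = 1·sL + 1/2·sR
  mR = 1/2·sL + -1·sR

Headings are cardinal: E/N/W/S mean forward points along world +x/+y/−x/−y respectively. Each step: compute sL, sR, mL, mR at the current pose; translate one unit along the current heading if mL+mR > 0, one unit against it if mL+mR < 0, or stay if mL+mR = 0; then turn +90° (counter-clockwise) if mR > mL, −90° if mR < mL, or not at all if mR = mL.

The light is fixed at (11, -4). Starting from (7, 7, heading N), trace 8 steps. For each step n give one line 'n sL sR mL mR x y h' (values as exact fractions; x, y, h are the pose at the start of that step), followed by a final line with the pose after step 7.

n=0: pose=(7,7,N); sL=18/49, sR=90/197; mL=5751/9653, mR=-2637/9653; mL+mR=3114/9653 → advance +1; mR−mL=-8388/9653 → turn -1·90°
n=1: pose=(7,8,E); sL=45/113, sR=45/41; mL=8775/9266, mR=-8325/9266; mL+mR=225/4633 → advance +1; mR−mL=-8550/4633 → turn -1·90°
n=2: pose=(8,8,S); sL=10/9, sR=10/13; mL=175/117, mR=-25/117; mL+mR=50/39 → advance +1; mR−mL=-200/117 → turn -1·90°
n=3: pose=(8,7,W); sL=9/10, sR=45/116; mL=1269/1160, mR=9/145; mL+mR=1341/1160 → advance +1; mR−mL=-1197/1160 → turn -1·90°
n=4: pose=(7,7,N); sL=18/49, sR=90/197; mL=5751/9653, mR=-2637/9653; mL+mR=3114/9653 → advance +1; mR−mL=-8388/9653 → turn -1·90°
n=5: pose=(7,8,E); sL=45/113, sR=45/41; mL=8775/9266, mR=-8325/9266; mL+mR=225/4633 → advance +1; mR−mL=-8550/4633 → turn -1·90°
n=6: pose=(8,8,S); sL=10/9, sR=10/13; mL=175/117, mR=-25/117; mL+mR=50/39 → advance +1; mR−mL=-200/117 → turn -1·90°
n=7: pose=(8,7,W); sL=9/10, sR=45/116; mL=1269/1160, mR=9/145; mL+mR=1341/1160 → advance +1; mR−mL=-1197/1160 → turn -1·90°

0 18/49 90/197 5751/9653 -2637/9653 7 7 N
1 45/113 45/41 8775/9266 -8325/9266 7 8 E
2 10/9 10/13 175/117 -25/117 8 8 S
3 9/10 45/116 1269/1160 9/145 8 7 W
4 18/49 90/197 5751/9653 -2637/9653 7 7 N
5 45/113 45/41 8775/9266 -8325/9266 7 8 E
6 10/9 10/13 175/117 -25/117 8 8 S
7 9/10 45/116 1269/1160 9/145 8 7 W
final 7 7 N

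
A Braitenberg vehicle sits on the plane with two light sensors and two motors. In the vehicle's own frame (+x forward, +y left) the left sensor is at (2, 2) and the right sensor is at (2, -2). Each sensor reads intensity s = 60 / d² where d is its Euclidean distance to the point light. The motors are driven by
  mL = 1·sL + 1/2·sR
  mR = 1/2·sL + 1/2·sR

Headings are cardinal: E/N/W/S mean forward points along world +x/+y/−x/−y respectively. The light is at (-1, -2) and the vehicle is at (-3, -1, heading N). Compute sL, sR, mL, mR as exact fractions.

left sensor world pos  = (-5, 1); dL² = 25
right sensor world pos = (-1, 1); dR² = 9
sL = 60/25 = 12/5
sR = 60/9 = 20/3
mL = 1·sL + 1/2·sR = 86/15
mR = 1/2·sL + 1/2·sR = 68/15

12/5 20/3 86/15 68/15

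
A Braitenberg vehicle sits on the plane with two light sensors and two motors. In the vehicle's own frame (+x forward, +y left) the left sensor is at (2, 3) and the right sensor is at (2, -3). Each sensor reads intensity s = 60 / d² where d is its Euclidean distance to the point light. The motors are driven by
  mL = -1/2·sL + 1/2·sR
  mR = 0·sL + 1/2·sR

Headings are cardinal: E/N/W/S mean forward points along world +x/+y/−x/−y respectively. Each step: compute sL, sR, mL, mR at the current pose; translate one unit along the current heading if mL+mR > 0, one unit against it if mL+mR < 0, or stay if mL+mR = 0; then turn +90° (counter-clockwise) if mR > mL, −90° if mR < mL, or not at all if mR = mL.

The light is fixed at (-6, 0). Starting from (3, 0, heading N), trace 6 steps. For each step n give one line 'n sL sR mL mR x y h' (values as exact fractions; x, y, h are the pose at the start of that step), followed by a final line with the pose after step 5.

n=0: pose=(3,0,N); sL=3/2, sR=15/37; mL=-81/148, mR=15/74; mL+mR=-51/148 → advance -1; mR−mL=3/4 → turn +1·90°
n=1: pose=(3,-1,W); sL=12/13, sR=60/53; mL=72/689, mR=30/53; mL+mR=462/689 → advance +1; mR−mL=6/13 → turn +1·90°
n=2: pose=(2,-1,S); sL=6/13, sR=30/17; mL=144/221, mR=15/17; mL+mR=339/221 → advance +1; mR−mL=3/13 → turn +1·90°
n=3: pose=(2,-2,E); sL=60/101, sR=12/25; mL=-144/2525, mR=6/25; mL+mR=462/2525 → advance +1; mR−mL=30/101 → turn +1·90°
n=4: pose=(3,-2,N); sL=5/3, sR=5/12; mL=-5/8, mR=5/24; mL+mR=-5/12 → advance -1; mR−mL=5/6 → turn +1·90°
n=5: pose=(3,-3,W); sL=12/17, sR=60/49; mL=216/833, mR=30/49; mL+mR=726/833 → advance +1; mR−mL=6/17 → turn +1·90°

0 3/2 15/37 -81/148 15/74 3 0 N
1 12/13 60/53 72/689 30/53 3 -1 W
2 6/13 30/17 144/221 15/17 2 -1 S
3 60/101 12/25 -144/2525 6/25 2 -2 E
4 5/3 5/12 -5/8 5/24 3 -2 N
5 12/17 60/49 216/833 30/49 3 -3 W
final 2 -3 S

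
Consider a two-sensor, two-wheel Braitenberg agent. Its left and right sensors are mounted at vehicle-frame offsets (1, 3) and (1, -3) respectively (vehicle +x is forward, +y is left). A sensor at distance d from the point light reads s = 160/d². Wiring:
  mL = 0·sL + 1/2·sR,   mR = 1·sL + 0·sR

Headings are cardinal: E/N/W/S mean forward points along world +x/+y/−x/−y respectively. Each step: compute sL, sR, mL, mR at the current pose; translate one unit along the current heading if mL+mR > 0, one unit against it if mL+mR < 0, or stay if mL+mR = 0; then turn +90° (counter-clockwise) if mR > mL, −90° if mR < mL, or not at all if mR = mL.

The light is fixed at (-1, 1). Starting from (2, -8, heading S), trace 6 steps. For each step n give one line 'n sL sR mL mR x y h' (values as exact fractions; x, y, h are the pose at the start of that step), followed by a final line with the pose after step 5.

0 20/17 8/5 4/5 20/17 2 -8 S
1 32/13 32/37 16/37 32/13 2 -9 E
2 80/41 16/13 8/13 80/41 3 -9 N
3 160/153 32/9 16/9 160/153 3 -8 W
4 5/2 8/5 4/5 5/2 2 -8 N
5 32/25 160/29 80/29 32/25 2 -7 W
final 1 -7 N

n=0: pose=(2,-8,S); sL=20/17, sR=8/5; mL=4/5, mR=20/17; mL+mR=168/85 → advance +1; mR−mL=32/85 → turn +1·90°
n=1: pose=(2,-9,E); sL=32/13, sR=32/37; mL=16/37, mR=32/13; mL+mR=1392/481 → advance +1; mR−mL=976/481 → turn +1·90°
n=2: pose=(3,-9,N); sL=80/41, sR=16/13; mL=8/13, mR=80/41; mL+mR=1368/533 → advance +1; mR−mL=712/533 → turn +1·90°
n=3: pose=(3,-8,W); sL=160/153, sR=32/9; mL=16/9, mR=160/153; mL+mR=48/17 → advance +1; mR−mL=-112/153 → turn -1·90°
n=4: pose=(2,-8,N); sL=5/2, sR=8/5; mL=4/5, mR=5/2; mL+mR=33/10 → advance +1; mR−mL=17/10 → turn +1·90°
n=5: pose=(2,-7,W); sL=32/25, sR=160/29; mL=80/29, mR=32/25; mL+mR=2928/725 → advance +1; mR−mL=-1072/725 → turn -1·90°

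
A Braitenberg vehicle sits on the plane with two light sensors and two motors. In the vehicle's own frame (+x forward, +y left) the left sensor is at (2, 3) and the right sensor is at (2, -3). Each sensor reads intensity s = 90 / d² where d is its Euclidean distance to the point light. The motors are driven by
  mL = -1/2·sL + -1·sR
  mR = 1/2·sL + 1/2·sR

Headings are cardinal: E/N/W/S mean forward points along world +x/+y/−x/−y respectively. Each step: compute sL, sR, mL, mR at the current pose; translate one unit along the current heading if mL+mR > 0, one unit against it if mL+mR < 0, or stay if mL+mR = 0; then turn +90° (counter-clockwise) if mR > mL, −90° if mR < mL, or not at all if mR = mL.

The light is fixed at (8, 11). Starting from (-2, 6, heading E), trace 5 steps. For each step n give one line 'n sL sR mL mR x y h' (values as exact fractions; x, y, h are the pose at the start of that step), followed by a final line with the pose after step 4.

0 45/34 45/64 -1485/1088 2205/2176 -2 6 E
1 18/41 90/73 -4347/2993 2502/2993 -3 6 N
2 9/25 45/89 -3051/4450 963/2225 -3 5 W
3 90/113 90/233 -20655/26329 15570/26329 -2 5 S
4 45/34 45/64 -1485/1088 2205/2176 -2 6 E
final -3 6 N

n=0: pose=(-2,6,E); sL=45/34, sR=45/64; mL=-1485/1088, mR=2205/2176; mL+mR=-45/128 → advance -1; mR−mL=5175/2176 → turn +1·90°
n=1: pose=(-3,6,N); sL=18/41, sR=90/73; mL=-4347/2993, mR=2502/2993; mL+mR=-45/73 → advance -1; mR−mL=6849/2993 → turn +1·90°
n=2: pose=(-3,5,W); sL=9/25, sR=45/89; mL=-3051/4450, mR=963/2225; mL+mR=-45/178 → advance -1; mR−mL=4977/4450 → turn +1·90°
n=3: pose=(-2,5,S); sL=90/113, sR=90/233; mL=-20655/26329, mR=15570/26329; mL+mR=-45/233 → advance -1; mR−mL=36225/26329 → turn +1·90°
n=4: pose=(-2,6,E); sL=45/34, sR=45/64; mL=-1485/1088, mR=2205/2176; mL+mR=-45/128 → advance -1; mR−mL=5175/2176 → turn +1·90°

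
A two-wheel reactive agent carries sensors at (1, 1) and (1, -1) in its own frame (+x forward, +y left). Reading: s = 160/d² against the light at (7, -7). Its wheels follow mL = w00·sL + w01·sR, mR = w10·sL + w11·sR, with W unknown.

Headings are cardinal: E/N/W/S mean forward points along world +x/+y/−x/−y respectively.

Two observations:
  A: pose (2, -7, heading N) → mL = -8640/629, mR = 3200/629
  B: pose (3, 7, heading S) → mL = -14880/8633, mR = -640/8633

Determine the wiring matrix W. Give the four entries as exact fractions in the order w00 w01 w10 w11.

obs A: pose=(2,-7,N) → sL=160/37, sR=160/17, mL=-8640/629, mR=3200/629
obs B: pose=(3,7,S) → sL=80/89, sR=80/97, mL=-14880/8633, mR=-640/8633
sensor matrix S = [[160/37, 160/17], [80/89, 80/97]]; det S = -26572800/5430157
solve [mL_A; mL_B] = S·[w00; w01] and [mR_A; mR_B] = S·[w10; w11]:
  w00 = -1, w01 = -1, w10 = -1, w11 = 1

-1 -1 -1 1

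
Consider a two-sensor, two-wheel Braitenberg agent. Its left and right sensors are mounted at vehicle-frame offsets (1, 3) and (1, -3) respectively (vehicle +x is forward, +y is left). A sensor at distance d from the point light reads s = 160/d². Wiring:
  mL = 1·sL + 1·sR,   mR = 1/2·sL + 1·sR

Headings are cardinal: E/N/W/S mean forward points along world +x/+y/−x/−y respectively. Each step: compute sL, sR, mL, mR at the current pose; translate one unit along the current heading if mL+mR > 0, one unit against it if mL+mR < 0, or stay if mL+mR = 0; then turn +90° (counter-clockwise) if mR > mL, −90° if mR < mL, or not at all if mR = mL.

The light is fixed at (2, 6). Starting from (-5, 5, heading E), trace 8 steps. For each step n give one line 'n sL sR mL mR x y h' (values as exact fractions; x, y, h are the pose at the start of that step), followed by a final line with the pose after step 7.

0 4 40/13 92/13 66/13 -5 5 E
1 160/13 32/17 3136/221 1776/221 -4 5 S
2 80/37 16/5 992/185 792/185 -4 4 W
3 160/101 160/17 18880/1717 17520/1717 -5 4 N
4 4 40/13 92/13 66/13 -5 5 E
5 160/13 32/17 3136/221 1776/221 -4 5 S
6 80/37 16/5 992/185 792/185 -4 4 W
7 160/101 160/17 18880/1717 17520/1717 -5 4 N
final -5 5 E

n=0: pose=(-5,5,E); sL=4, sR=40/13; mL=92/13, mR=66/13; mL+mR=158/13 → advance +1; mR−mL=-2 → turn -1·90°
n=1: pose=(-4,5,S); sL=160/13, sR=32/17; mL=3136/221, mR=1776/221; mL+mR=4912/221 → advance +1; mR−mL=-80/13 → turn -1·90°
n=2: pose=(-4,4,W); sL=80/37, sR=16/5; mL=992/185, mR=792/185; mL+mR=1784/185 → advance +1; mR−mL=-40/37 → turn -1·90°
n=3: pose=(-5,4,N); sL=160/101, sR=160/17; mL=18880/1717, mR=17520/1717; mL+mR=36400/1717 → advance +1; mR−mL=-80/101 → turn -1·90°
n=4: pose=(-5,5,E); sL=4, sR=40/13; mL=92/13, mR=66/13; mL+mR=158/13 → advance +1; mR−mL=-2 → turn -1·90°
n=5: pose=(-4,5,S); sL=160/13, sR=32/17; mL=3136/221, mR=1776/221; mL+mR=4912/221 → advance +1; mR−mL=-80/13 → turn -1·90°
n=6: pose=(-4,4,W); sL=80/37, sR=16/5; mL=992/185, mR=792/185; mL+mR=1784/185 → advance +1; mR−mL=-40/37 → turn -1·90°
n=7: pose=(-5,4,N); sL=160/101, sR=160/17; mL=18880/1717, mR=17520/1717; mL+mR=36400/1717 → advance +1; mR−mL=-80/101 → turn -1·90°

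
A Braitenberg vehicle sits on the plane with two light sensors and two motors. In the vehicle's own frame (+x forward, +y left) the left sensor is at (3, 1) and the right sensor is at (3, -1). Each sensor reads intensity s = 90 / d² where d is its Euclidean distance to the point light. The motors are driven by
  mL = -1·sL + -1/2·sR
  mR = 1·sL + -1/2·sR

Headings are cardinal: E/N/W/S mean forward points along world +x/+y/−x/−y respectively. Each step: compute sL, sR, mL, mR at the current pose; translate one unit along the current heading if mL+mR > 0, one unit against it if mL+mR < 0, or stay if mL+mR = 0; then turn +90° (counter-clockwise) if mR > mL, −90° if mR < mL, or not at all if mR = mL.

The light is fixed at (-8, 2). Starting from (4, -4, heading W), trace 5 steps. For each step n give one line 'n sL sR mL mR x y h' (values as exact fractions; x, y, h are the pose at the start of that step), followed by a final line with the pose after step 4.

0 9/13 45/53 -1539/1378 369/1378 4 -4 W
1 90/277 2/5 -727/1385 173/1385 5 -4 S
2 45/136 45/146 -4815/9928 1755/9928 5 -3 E
3 18/25 90/173 -4239/4325 1989/4325 4 -3 N
4 9/13 45/53 -1539/1378 369/1378 4 -4 W
final 5 -4 S

n=0: pose=(4,-4,W); sL=9/13, sR=45/53; mL=-1539/1378, mR=369/1378; mL+mR=-45/53 → advance -1; mR−mL=18/13 → turn +1·90°
n=1: pose=(5,-4,S); sL=90/277, sR=2/5; mL=-727/1385, mR=173/1385; mL+mR=-2/5 → advance -1; mR−mL=180/277 → turn +1·90°
n=2: pose=(5,-3,E); sL=45/136, sR=45/146; mL=-4815/9928, mR=1755/9928; mL+mR=-45/146 → advance -1; mR−mL=45/68 → turn +1·90°
n=3: pose=(4,-3,N); sL=18/25, sR=90/173; mL=-4239/4325, mR=1989/4325; mL+mR=-90/173 → advance -1; mR−mL=36/25 → turn +1·90°
n=4: pose=(4,-4,W); sL=9/13, sR=45/53; mL=-1539/1378, mR=369/1378; mL+mR=-45/53 → advance -1; mR−mL=18/13 → turn +1·90°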